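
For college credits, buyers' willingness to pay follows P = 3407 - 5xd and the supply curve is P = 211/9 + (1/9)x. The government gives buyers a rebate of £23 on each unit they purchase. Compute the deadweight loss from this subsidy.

Deadweight loss = £51.75

Pre-subsidy: 3407 - 5x = 211/9 + (1/9)x gives x* = 662 and P* = 97.
With the rebate, buyers effectively pay Pb = Ps − 23, where Ps is the price sellers receive.
On the curves, Pb = 3407 - 5x and Ps = 211/9 + (1/9)x; the wedge Ps − Pb = 23 gives 211/9 + (1/9)x − (3407 - 5x) = 23, so x' = 666.5.
Then Pb = 3407 − 5·666.5 = 74.5 and Ps = 211/9 + (1/9)·666.5 = 97.5.
The subsidy expands output by 666.5 − 662 = 4.5 past the efficient level; on those units the gap between marginal cost and willingness to pay runs from 0 up to 23.
DWL = ½ × 23 × 4.5 = 51.75.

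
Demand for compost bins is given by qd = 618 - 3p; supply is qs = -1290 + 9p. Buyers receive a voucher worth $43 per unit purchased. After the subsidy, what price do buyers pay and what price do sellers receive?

Pre-subsidy: 618 - 3p = -1290 + 9p gives p* = 159, q* = 141.
With the rebate, buyers effectively pay pb = ps − 43, where ps is the price sellers receive.
Demand in terms of ps becomes qd = 618 − 3(ps − 43) = 747 - 3ps. Setting this equal to supply: 747 - 3ps = -1290 + 9ps, so ps = 169.75.
Buyers pay pb = 169.75 − 43 = 126.75; q' = -1290 + 9·169.75 = 237.75.

Buyers pay $126.75; sellers receive $169.75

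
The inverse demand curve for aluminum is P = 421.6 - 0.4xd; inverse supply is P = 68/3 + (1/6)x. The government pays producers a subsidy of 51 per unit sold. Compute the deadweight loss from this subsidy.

Pre-subsidy: 421.6 - 0.4x = 68/3 + (1/6)x gives x* = 704 and P* = 140.
With the subsidy, sellers receive Ps = Pb + 51 for each unit, where Pb is the price buyers pay.
On the curves, Pb = 421.6 - 0.4x and Ps = 68/3 + (1/6)x; the wedge Ps − Pb = 51 gives 68/3 + (1/6)x − (421.6 - 0.4x) = 51, so x' = 794.
Then Pb = 421.6 − 0.4·794 = 104 and Ps = 68/3 + (1/6)·794 = 155.
The subsidy expands output by 794 − 704 = 90 past the efficient level; on those units the gap between marginal cost and willingness to pay runs from 0 up to 51.
DWL = ½ × 51 × 90 = 2295.

Deadweight loss = 2295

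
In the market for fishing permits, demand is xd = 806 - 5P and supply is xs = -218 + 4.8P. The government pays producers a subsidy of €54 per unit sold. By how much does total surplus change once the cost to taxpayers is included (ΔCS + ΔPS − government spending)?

Net change in total surplus = -174960/49

Pre-subsidy: 806 - 5P = -218 + 4.8P gives P* = 5120/49, x* = 13894/49.
With the subsidy, sellers receive Ps = Pb + 54 for each unit, where Pb is the price buyers pay.
Supply in terms of Pb becomes xs = -218 + 4.8(Pb + 54) = 41.2 + 4.8Pb. Setting this equal to demand: 806 - 5Pb = 41.2 + 4.8Pb, so Pb = 3824/49.
Sellers receive Ps = 3824/49 + 54 = 6470/49; x' = 806 − 5·(3824/49) = 20374/49.
ΔCS = ½(13894/49 + 20374/49)(5120/49 − 3824/49) = 22205664/2401; ΔPS = ½(13894/49 + 20374/49)(6470/49 − 5120/49) = 23130900/2401.
Government spending = 54 × 20374/49 = 1100196/49.
Net change = 22205664/2401 + 23130900/2401 − 1100196/49 = -174960/49. The loss equals the DWL triangle ½·54·6480/49.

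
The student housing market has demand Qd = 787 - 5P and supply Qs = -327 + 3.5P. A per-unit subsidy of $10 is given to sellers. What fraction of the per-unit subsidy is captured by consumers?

Pre-subsidy: 787 - 5P = -327 + 3.5P gives P* = 2228/17, Q* = 2239/17.
With the subsidy, sellers receive Ps = Pb + 10 for each unit, where Pb is the price buyers pay.
Supply in terms of Pb becomes Qs = -327 + 3.5(Pb + 10) = -292 + 3.5Pb. Setting this equal to demand: 787 - 5Pb = -292 + 3.5Pb, so Pb = 2158/17.
Sellers receive Ps = 2158/17 + 10 = 2328/17; Q' = 787 − 5·(2158/17) = 2589/17.
Buyers' price falls by P* − Pb = 2228/17 − 2158/17 = 70/17; sellers' price rises by Ps − P* = 2328/17 − 2228/17 = 100/17.
So consumers capture (70/17)/10 = 7/17 of each unit of subsidy.

Consumer share = 7/17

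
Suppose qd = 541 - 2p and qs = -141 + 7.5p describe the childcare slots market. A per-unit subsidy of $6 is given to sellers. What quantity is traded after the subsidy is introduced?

q' = 7731/19

Pre-subsidy: 541 - 2p = -141 + 7.5p gives p* = 1364/19, q* = 7551/19.
With the subsidy, sellers receive ps = pb + 6 for each unit, where pb is the price buyers pay.
Supply in terms of pb becomes qs = -141 + 7.5(pb + 6) = -96 + 7.5pb. Setting this equal to demand: 541 - 2pb = -96 + 7.5pb, so pb = 1274/19.
Sellers receive ps = 1274/19 + 6 = 1388/19; q' = 541 − 2·(1274/19) = 7731/19.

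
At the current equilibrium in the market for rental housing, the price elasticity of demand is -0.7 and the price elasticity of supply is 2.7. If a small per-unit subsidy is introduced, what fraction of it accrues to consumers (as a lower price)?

Consumer share = 27/34

For a small subsidy around the equilibrium, the benefit split depends on the relative slopes, which at a point are proportional to the elasticities.
Buyer share = εs/(εs + |εd|) = 2.7/(2.7 + 0.7) = 27/34; seller share = |εd|/(εs + |εd|) = 7/34.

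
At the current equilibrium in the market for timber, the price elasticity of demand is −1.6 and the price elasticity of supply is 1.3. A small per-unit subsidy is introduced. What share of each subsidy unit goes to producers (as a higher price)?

Producer share = 16/29

For a small subsidy around the equilibrium, the benefit split depends on the relative slopes, which at a point are proportional to the elasticities.
Buyer share = εs/(εs + |εd|) = 1.3/(1.3 + 1.6) = 13/29; seller share = |εd|/(εs + |εd|) = 16/29.
So producers capture 16/29 of the subsidy.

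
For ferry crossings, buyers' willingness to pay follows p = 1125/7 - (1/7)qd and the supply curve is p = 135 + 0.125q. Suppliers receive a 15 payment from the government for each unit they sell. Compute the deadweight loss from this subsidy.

Pre-subsidy: 1125/7 - (1/7)q = 135 + 0.125q gives q* = 96 and p* = 147.
With the subsidy, sellers receive ps = pb + 15 for each unit, where pb is the price buyers pay.
On the curves, pb = 1125/7 - (1/7)q and ps = 135 + 0.125q; the wedge ps − pb = 15 gives 135 + 0.125q − (1125/7 - (1/7)q) = 15, so q' = 152.
Then pb = 1125/7 − (1/7)·152 = 139 and ps = 135 + 0.125·152 = 154.
The subsidy expands output by 152 − 96 = 56 past the efficient level; on those units the gap between marginal cost and willingness to pay runs from 0 up to 15.
DWL = ½ × 15 × 56 = 420.

Deadweight loss = 420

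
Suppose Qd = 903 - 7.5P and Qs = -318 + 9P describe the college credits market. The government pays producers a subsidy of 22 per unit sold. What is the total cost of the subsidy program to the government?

Government cost = 9636

Pre-subsidy: 903 - 7.5P = -318 + 9P gives P* = 74, Q* = 348.
With the subsidy, sellers receive Ps = Pb + 22 for each unit, where Pb is the price buyers pay.
Supply in terms of Pb becomes Qs = -318 + 9(Pb + 22) = -120 + 9Pb. Setting this equal to demand: 903 - 7.5Pb = -120 + 9Pb, so Pb = 62.
Sellers receive Ps = 62 + 22 = 84; Q' = 903 − 7.5·62 = 438.
Government outlay = subsidy × quantity = 22 × 438 = 9636.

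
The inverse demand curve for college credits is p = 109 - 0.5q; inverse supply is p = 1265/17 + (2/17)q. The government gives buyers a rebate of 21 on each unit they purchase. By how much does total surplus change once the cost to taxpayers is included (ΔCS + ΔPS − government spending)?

Net change in total surplus = -357

Pre-subsidy: 109 - 0.5q = 1265/17 + (2/17)q gives q* = 56 and p* = 81.
With the rebate, buyers effectively pay pb = ps − 21, where ps is the price sellers receive.
On the curves, pb = 109 - 0.5q and ps = 1265/17 + (2/17)q; the wedge ps − pb = 21 gives 1265/17 + (2/17)q − (109 - 0.5q) = 21, so q' = 90.
Then pb = 109 − 0.5·90 = 64 and ps = 1265/17 + (2/17)·90 = 85.
ΔCS = ½(56 + 90)(81 − 64) = 1241; ΔPS = ½(56 + 90)(85 − 81) = 292.
Government spending = 21 × 90 = 1890.
Net change = 1241 + 292 − 1890 = -357. The loss equals the DWL triangle ½·21·34.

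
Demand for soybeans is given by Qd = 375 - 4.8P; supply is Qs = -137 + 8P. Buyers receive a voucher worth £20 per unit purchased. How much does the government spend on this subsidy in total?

Pre-subsidy: 375 - 4.8P = -137 + 8P gives P* = 40, Q* = 183.
With the rebate, buyers effectively pay Pb = Ps − 20, where Ps is the price sellers receive.
Demand in terms of Ps becomes Qd = 375 − 4.8(Ps − 20) = 471 - 4.8Ps. Setting this equal to supply: 471 - 4.8Ps = -137 + 8Ps, so Ps = 47.5.
Buyers pay Pb = 47.5 − 20 = 27.5; Q' = -137 + 8·47.5 = 243.
Government outlay = subsidy × quantity = 20 × 243 = 4860.

Government cost = £4860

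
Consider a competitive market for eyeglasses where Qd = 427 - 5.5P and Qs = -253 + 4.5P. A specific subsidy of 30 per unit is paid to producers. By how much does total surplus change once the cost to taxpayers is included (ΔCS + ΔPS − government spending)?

Net change in total surplus = -1113.75

Pre-subsidy: 427 - 5.5P = -253 + 4.5P gives P* = 68, Q* = 53.
With the subsidy, sellers receive Ps = Pb + 30 for each unit, where Pb is the price buyers pay.
Supply in terms of Pb becomes Qs = -253 + 4.5(Pb + 30) = -118 + 4.5Pb. Setting this equal to demand: 427 - 5.5Pb = -118 + 4.5Pb, so Pb = 54.5.
Sellers receive Ps = 54.5 + 30 = 84.5; Q' = 427 − 5.5·54.5 = 127.25.
ΔCS = ½(53 + 127.25)(68 − 54.5) = 1216.6875; ΔPS = ½(53 + 127.25)(84.5 − 68) = 1487.0625.
Government spending = 30 × 127.25 = 3817.5.
Net change = 1216.6875 + 1487.0625 − 3817.5 = -1113.75. The loss equals the DWL triangle ½·30·74.25.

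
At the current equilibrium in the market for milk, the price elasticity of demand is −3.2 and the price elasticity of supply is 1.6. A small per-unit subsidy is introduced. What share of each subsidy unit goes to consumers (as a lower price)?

For a small subsidy around the equilibrium, the benefit split depends on the relative slopes, which at a point are proportional to the elasticities.
Buyer share = εs/(εs + |εd|) = 1.6/(1.6 + 3.2) = 1/3; seller share = |εd|/(εs + |εd|) = 2/3.

Consumer share = 1/3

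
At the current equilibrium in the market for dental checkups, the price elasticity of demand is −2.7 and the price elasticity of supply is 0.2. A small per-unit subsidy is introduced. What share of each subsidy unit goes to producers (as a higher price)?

For a small subsidy around the equilibrium, the benefit split depends on the relative slopes, which at a point are proportional to the elasticities.
Buyer share = εs/(εs + |εd|) = 0.2/(0.2 + 2.7) = 2/29; seller share = |εd|/(εs + |εd|) = 27/29.
So producers capture 27/29 of the subsidy.

Producer share = 27/29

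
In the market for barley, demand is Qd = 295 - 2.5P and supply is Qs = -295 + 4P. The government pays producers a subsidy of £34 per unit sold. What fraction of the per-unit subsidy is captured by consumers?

Consumer share = 8/13

Pre-subsidy: 295 - 2.5P = -295 + 4P gives P* = 1180/13, Q* = 885/13.
With the subsidy, sellers receive Ps = Pb + 34 for each unit, where Pb is the price buyers pay.
Supply in terms of Pb becomes Qs = -295 + 4(Pb + 34) = -159 + 4Pb. Setting this equal to demand: 295 - 2.5Pb = -159 + 4Pb, so Pb = 908/13.
Sellers receive Ps = 908/13 + 34 = 1350/13; Q' = 295 − 2.5·(908/13) = 1565/13.
Buyers' price falls by P* − Pb = 1180/13 − 908/13 = 272/13; sellers' price rises by Ps − P* = 1350/13 − 1180/13 = 170/13.
So consumers capture (272/13)/34 = 8/13 of each unit of subsidy.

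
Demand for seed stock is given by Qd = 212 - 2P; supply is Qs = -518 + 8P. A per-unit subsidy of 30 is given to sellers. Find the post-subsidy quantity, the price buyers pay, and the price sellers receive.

Q' = 114; buyers pay 49; sellers receive 79

Pre-subsidy: 212 - 2P = -518 + 8P gives P* = 73, Q* = 66.
With the subsidy, sellers receive Ps = Pb + 30 for each unit, where Pb is the price buyers pay.
Supply in terms of Pb becomes Qs = -518 + 8(Pb + 30) = -278 + 8Pb. Setting this equal to demand: 212 - 2Pb = -278 + 8Pb, so Pb = 49.
Sellers receive Ps = 49 + 30 = 79; Q' = 212 − 2·49 = 114.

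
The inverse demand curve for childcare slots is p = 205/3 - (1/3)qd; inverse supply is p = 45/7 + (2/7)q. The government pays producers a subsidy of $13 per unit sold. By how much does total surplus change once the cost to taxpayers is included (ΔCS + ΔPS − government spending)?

Pre-subsidy: 205/3 - (1/3)q = 45/7 + (2/7)q gives q* = 100 and p* = 35.
With the subsidy, sellers receive ps = pb + 13 for each unit, where pb is the price buyers pay.
On the curves, pb = 205/3 - (1/3)q and ps = 45/7 + (2/7)q; the wedge ps − pb = 13 gives 45/7 + (2/7)q − (205/3 - (1/3)q) = 13, so q' = 121.
Then pb = 205/3 − (1/3)·121 = 28 and ps = 45/7 + (2/7)·121 = 41.
ΔCS = ½(100 + 121)(35 − 28) = 773.5; ΔPS = ½(100 + 121)(41 − 35) = 663.
Government spending = 13 × 121 = 1573.
Net change = 773.5 + 663 − 1573 = -136.5. The loss equals the DWL triangle ½·13·21.

Net change in total surplus = -$136.5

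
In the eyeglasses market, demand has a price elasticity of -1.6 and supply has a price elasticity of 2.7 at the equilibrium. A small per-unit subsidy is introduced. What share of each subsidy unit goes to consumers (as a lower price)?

For a small subsidy around the equilibrium, the benefit split depends on the relative slopes, which at a point are proportional to the elasticities.
Buyer share = εs/(εs + |εd|) = 2.7/(2.7 + 1.6) = 27/43; seller share = |εd|/(εs + |εd|) = 16/43.

Consumer share = 27/43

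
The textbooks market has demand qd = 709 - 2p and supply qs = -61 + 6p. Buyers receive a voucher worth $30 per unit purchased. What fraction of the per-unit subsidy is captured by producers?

Producer share = 0.25

Pre-subsidy: 709 - 2p = -61 + 6p gives p* = 96.25, q* = 516.5.
With the rebate, buyers effectively pay pb = ps − 30, where ps is the price sellers receive.
Demand in terms of ps becomes qd = 709 − 2(ps − 30) = 769 - 2ps. Setting this equal to supply: 769 - 2ps = -61 + 6ps, so ps = 103.75.
Buyers pay pb = 103.75 − 30 = 73.75; q' = -61 + 6·103.75 = 561.5.
Buyers' price falls by p* − pb = 96.25 − 73.75 = 22.5; sellers' price rises by ps − p* = 103.75 − 96.25 = 7.5.
So producers capture 7.5/30 = 0.25 of each unit of subsidy.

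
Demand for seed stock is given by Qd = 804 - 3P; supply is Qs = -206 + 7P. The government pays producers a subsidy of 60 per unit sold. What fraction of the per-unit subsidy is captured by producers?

Pre-subsidy: 804 - 3P = -206 + 7P gives P* = 101, Q* = 501.
With the subsidy, sellers receive Ps = Pb + 60 for each unit, where Pb is the price buyers pay.
Supply in terms of Pb becomes Qs = -206 + 7(Pb + 60) = 214 + 7Pb. Setting this equal to demand: 804 - 3Pb = 214 + 7Pb, so Pb = 59.
Sellers receive Ps = 59 + 60 = 119; Q' = 804 − 3·59 = 627.
Buyers' price falls by P* − Pb = 101 − 59 = 42; sellers' price rises by Ps − P* = 119 − 101 = 18.
So producers capture 18/60 = 0.3 of each unit of subsidy.

Producer share = 0.3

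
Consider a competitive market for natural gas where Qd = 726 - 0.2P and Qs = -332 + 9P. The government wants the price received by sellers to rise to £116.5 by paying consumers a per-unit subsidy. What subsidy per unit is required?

At a seller price of 116.5, quantity supplied is -332 + 9·116.5 = 716.5.
Buyers absorb 716.5 only when they pay Pb with 726 − 0.2·Pb = 716.5, i.e. Pb = 47.5.
s = Ps − Pb = 116.5 − 47.5 = 69.

Required subsidy s = £69 per unit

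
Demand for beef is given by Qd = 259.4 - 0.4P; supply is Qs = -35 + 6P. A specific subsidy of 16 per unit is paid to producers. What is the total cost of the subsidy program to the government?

Pre-subsidy: 259.4 - 0.4P = -35 + 6P gives P* = 46, Q* = 241.
With the subsidy, sellers receive Ps = Pb + 16 for each unit, where Pb is the price buyers pay.
Supply in terms of Pb becomes Qs = -35 + 6(Pb + 16) = 61 + 6Pb. Setting this equal to demand: 259.4 - 0.4Pb = 61 + 6Pb, so Pb = 31.
Sellers receive Ps = 31 + 16 = 47; Q' = 259.4 − 0.4·31 = 247.
Government outlay = subsidy × quantity = 16 × 247 = 3952.

Government cost = 3952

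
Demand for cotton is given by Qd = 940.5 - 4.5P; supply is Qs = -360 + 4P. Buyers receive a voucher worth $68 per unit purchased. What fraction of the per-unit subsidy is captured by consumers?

Consumer share = 8/17

Pre-subsidy: 940.5 - 4.5P = -360 + 4P gives P* = 153, Q* = 252.
With the rebate, buyers effectively pay Pb = Ps − 68, where Ps is the price sellers receive.
Demand in terms of Ps becomes Qd = 940.5 − 4.5(Ps − 68) = 1246.5 - 4.5Ps. Setting this equal to supply: 1246.5 - 4.5Ps = -360 + 4Ps, so Ps = 189.
Buyers pay Pb = 189 − 68 = 121; Q' = -360 + 4·189 = 396.
Buyers' price falls by P* − Pb = 153 − 121 = 32; sellers' price rises by Ps − P* = 189 − 153 = 36.
So consumers capture 32/68 = 8/17 of each unit of subsidy.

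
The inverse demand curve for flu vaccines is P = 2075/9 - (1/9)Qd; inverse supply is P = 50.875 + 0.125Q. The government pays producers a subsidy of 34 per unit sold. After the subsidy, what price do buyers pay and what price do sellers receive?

Pre-subsidy: 2075/9 - (1/9)Q = 50.875 + 0.125Q gives Q* = 761 and P* = 146.
With the subsidy, sellers receive Ps = Pb + 34 for each unit, where Pb is the price buyers pay.
On the curves, Pb = 2075/9 - (1/9)Q and Ps = 50.875 + 0.125Q; the wedge Ps − Pb = 34 gives 50.875 + 0.125Q − (2075/9 - (1/9)Q) = 34, so Q' = 905.
Then Pb = 2075/9 − (1/9)·905 = 130 and Ps = 50.875 + 0.125·905 = 164.

Buyers pay 130; sellers receive 164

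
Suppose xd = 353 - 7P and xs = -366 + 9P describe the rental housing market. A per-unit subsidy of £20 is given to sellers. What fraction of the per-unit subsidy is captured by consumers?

Consumer share = 0.5625

Pre-subsidy: 353 - 7P = -366 + 9P gives P* = 44.9375, x* = 38.4375.
With the subsidy, sellers receive Ps = Pb + 20 for each unit, where Pb is the price buyers pay.
Supply in terms of Pb becomes xs = -366 + 9(Pb + 20) = -186 + 9Pb. Setting this equal to demand: 353 - 7Pb = -186 + 9Pb, so Pb = 33.6875.
Sellers receive Ps = 33.6875 + 20 = 53.6875; x' = 353 − 7·33.6875 = 117.1875.
Buyers' price falls by P* − Pb = 44.9375 − 33.6875 = 11.25; sellers' price rises by Ps − P* = 53.6875 − 44.9375 = 8.75.
So consumers capture 11.25/20 = 0.5625 of each unit of subsidy.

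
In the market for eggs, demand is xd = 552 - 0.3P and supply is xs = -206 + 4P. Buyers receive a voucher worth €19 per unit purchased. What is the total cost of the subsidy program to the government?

Government cost = 412110/43

Pre-subsidy: 552 - 0.3P = -206 + 4P gives P* = 7580/43, x* = 21462/43.
With the rebate, buyers effectively pay Pb = Ps − 19, where Ps is the price sellers receive.
Demand in terms of Ps becomes xd = 552 − 0.3(Ps − 19) = 557.7 - 0.3Ps. Setting this equal to supply: 557.7 - 0.3Ps = -206 + 4Ps, so Ps = 7637/43.
Buyers pay Pb = 7637/43 − 19 = 6820/43; x' = -206 + 4·(7637/43) = 21690/43.
Government outlay = subsidy × quantity = 19 × 21690/43 = 412110/43.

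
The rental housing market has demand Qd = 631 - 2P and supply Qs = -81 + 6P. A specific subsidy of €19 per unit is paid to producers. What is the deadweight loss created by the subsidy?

Deadweight loss = €270.75

Pre-subsidy: 631 - 2P = -81 + 6P gives P* = 89, Q* = 453.
With the subsidy, sellers receive Ps = Pb + 19 for each unit, where Pb is the price buyers pay.
Supply in terms of Pb becomes Qs = -81 + 6(Pb + 19) = 33 + 6Pb. Setting this equal to demand: 631 - 2Pb = 33 + 6Pb, so Pb = 74.75.
Sellers receive Ps = 74.75 + 19 = 93.75; Q' = 631 − 2·74.75 = 481.5.
The subsidy expands output by 481.5 − 453 = 28.5 past the efficient level; on those units the gap between marginal cost and willingness to pay runs from 0 up to 19.
DWL = ½ × 19 × 28.5 = 270.75.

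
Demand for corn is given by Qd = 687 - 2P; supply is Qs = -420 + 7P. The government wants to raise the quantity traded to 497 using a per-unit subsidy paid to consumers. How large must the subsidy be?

Required subsidy s = 36 per unit

At Q = 497, invert demand for the buyer price: Pb = (687 − 497)/2 = 95; invert supply for the seller price: Ps = (497 − (-420))/7 = 131.
The subsidy must fill the gap: s = Ps − Pb = 131 − 95 = 36.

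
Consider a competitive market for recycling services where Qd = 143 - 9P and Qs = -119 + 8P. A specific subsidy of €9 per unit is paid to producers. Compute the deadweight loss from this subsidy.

Deadweight loss = 2916/17

Pre-subsidy: 143 - 9P = -119 + 8P gives P* = 262/17, Q* = 73/17.
With the subsidy, sellers receive Ps = Pb + 9 for each unit, where Pb is the price buyers pay.
Supply in terms of Pb becomes Qs = -119 + 8(Pb + 9) = -47 + 8Pb. Setting this equal to demand: 143 - 9Pb = -47 + 8Pb, so Pb = 190/17.
Sellers receive Ps = 190/17 + 9 = 343/17; Q' = 143 − 9·(190/17) = 721/17.
The subsidy expands output by 721/17 − 73/17 = 648/17 past the efficient level; on those units the gap between marginal cost and willingness to pay runs from 0 up to 9.
DWL = ½ × 9 × 648/17 = 2916/17.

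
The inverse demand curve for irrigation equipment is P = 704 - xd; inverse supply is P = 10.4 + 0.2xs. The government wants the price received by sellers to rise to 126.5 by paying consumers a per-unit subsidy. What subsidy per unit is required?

Required subsidy s = 3 per unit

At a seller price of 126.5, quantity supplied is -52 + 5·126.5 = 580.5.
Buyers absorb 580.5 only when they pay Pb = 704 − 1·580.5 = 123.5.
s = Ps − Pb = 126.5 − 123.5 = 3.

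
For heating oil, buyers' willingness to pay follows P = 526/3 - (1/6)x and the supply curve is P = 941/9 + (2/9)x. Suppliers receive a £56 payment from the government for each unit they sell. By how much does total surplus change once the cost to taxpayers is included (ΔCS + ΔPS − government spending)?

Net change in total surplus = -£4032

Pre-subsidy: 526/3 - (1/6)x = 941/9 + (2/9)x gives x* = 182 and P* = 145.
With the subsidy, sellers receive Ps = Pb + 56 for each unit, where Pb is the price buyers pay.
On the curves, Pb = 526/3 - (1/6)x and Ps = 941/9 + (2/9)x; the wedge Ps − Pb = 56 gives 941/9 + (2/9)x − (526/3 - (1/6)x) = 56, so x' = 326.
Then Pb = 526/3 − (1/6)·326 = 121 and Ps = 941/9 + (2/9)·326 = 177.
ΔCS = ½(182 + 326)(145 − 121) = 6096; ΔPS = ½(182 + 326)(177 − 145) = 8128.
Government spending = 56 × 326 = 18256.
Net change = 6096 + 8128 − 18256 = -4032. The loss equals the DWL triangle ½·56·144.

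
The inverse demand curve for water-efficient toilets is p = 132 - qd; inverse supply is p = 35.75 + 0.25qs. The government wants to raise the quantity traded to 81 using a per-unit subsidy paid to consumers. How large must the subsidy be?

At q = 81, from the demand curve buyers pay pb = 132 − 1·81 = 51; from the supply curve sellers need ps = 35.75 + 0.25·81 = 56.
The subsidy must fill the gap: s = ps − pb = 56 − 51 = 5.

Required subsidy s = 5 per unit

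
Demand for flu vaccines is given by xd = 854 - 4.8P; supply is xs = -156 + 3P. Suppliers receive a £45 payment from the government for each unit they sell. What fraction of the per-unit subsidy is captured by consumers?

Pre-subsidy: 854 - 4.8P = -156 + 3P gives P* = 5050/39, x* = 3022/13.
With the subsidy, sellers receive Ps = Pb + 45 for each unit, where Pb is the price buyers pay.
Supply in terms of Pb becomes xs = -156 + 3(Pb + 45) = -21 + 3Pb. Setting this equal to demand: 854 - 4.8Pb = -21 + 3Pb, so Pb = 4375/39.
Sellers receive Ps = 4375/39 + 45 = 6130/39; x' = 854 − 4.8·(4375/39) = 4102/13.
Buyers' price falls by P* − Pb = 5050/39 − 4375/39 = 225/13; sellers' price rises by Ps − P* = 6130/39 − 5050/39 = 360/13.
So consumers capture (225/13)/45 = 5/13 of each unit of subsidy.

Consumer share = 5/13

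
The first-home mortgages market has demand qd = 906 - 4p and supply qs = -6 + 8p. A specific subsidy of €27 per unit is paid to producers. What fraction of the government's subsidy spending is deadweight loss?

Pre-subsidy: 906 - 4p = -6 + 8p gives p* = 76, q* = 602.
With the subsidy, sellers receive ps = pb + 27 for each unit, where pb is the price buyers pay.
Supply in terms of pb becomes qs = -6 + 8(pb + 27) = 210 + 8pb. Setting this equal to demand: 906 - 4pb = 210 + 8pb, so pb = 58.
Sellers receive ps = 58 + 27 = 85; q' = 906 − 4·58 = 674.
ΔCS = ½(602 + 674)(76 − 58) = 11484; ΔPS = ½(602 + 674)(85 − 76) = 5742.
Government spending = 27 × 674 = 18198.
DWL = ½ × 27 × (674 − 602) = 972; fraction = 972 / 18198 = 18/337.

DWL / government spending = 18/337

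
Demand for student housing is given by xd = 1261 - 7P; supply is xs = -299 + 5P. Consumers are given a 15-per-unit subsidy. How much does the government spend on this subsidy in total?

Pre-subsidy: 1261 - 7P = -299 + 5P gives P* = 130, x* = 351.
With the rebate, buyers effectively pay Pb = Ps − 15, where Ps is the price sellers receive.
Demand in terms of Ps becomes xd = 1261 − 7(Ps − 15) = 1366 - 7Ps. Setting this equal to supply: 1366 - 7Ps = -299 + 5Ps, so Ps = 138.75.
Buyers pay Pb = 138.75 − 15 = 123.75; x' = -299 + 5·138.75 = 394.75.
Government outlay = subsidy × quantity = 15 × 394.75 = 5921.25.

Government cost = 5921.25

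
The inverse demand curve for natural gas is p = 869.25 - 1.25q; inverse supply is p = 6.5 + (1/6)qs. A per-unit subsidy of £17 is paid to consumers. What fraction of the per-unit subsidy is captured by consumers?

Consumer share = 15/17

Pre-subsidy: 869.25 - 1.25q = 6.5 + (1/6)q gives q* = 609 and p* = 108.
With the rebate, buyers effectively pay pb = ps − 17, where ps is the price sellers receive.
On the curves, pb = 869.25 - 1.25q and ps = 6.5 + (1/6)q; the wedge ps − pb = 17 gives 6.5 + (1/6)q − (869.25 - 1.25q) = 17, so q' = 621.
Then pb = 869.25 − 1.25·621 = 93 and ps = 6.5 + (1/6)·621 = 110.
Buyers' price falls by p* − pb = 108 − 93 = 15; sellers' price rises by ps − p* = 110 − 108 = 2.
So consumers capture 15/17 = 15/17 of each unit of subsidy.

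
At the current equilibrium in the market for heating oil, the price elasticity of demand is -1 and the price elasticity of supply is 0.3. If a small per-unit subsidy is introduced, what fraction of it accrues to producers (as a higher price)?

Producer share = 10/13

For a small subsidy around the equilibrium, the benefit split depends on the relative slopes, which at a point are proportional to the elasticities.
Buyer share = εs/(εs + |εd|) = 0.3/(0.3 + 1) = 3/13; seller share = |εd|/(εs + |εd|) = 10/13.
So producers capture 10/13 of the subsidy.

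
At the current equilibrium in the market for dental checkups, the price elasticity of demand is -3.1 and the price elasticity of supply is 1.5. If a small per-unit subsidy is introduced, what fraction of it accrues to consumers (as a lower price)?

Consumer share = 15/46

For a small subsidy around the equilibrium, the benefit split depends on the relative slopes, which at a point are proportional to the elasticities.
Buyer share = εs/(εs + |εd|) = 1.5/(1.5 + 3.1) = 15/46; seller share = |εd|/(εs + |εd|) = 31/46.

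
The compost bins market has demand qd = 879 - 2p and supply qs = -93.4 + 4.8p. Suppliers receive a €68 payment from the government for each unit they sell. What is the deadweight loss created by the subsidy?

Deadweight loss = €3264

Pre-subsidy: 879 - 2p = -93.4 + 4.8p gives p* = 143, q* = 593.
With the subsidy, sellers receive ps = pb + 68 for each unit, where pb is the price buyers pay.
Supply in terms of pb becomes qs = -93.4 + 4.8(pb + 68) = 233 + 4.8pb. Setting this equal to demand: 879 - 2pb = 233 + 4.8pb, so pb = 95.
Sellers receive ps = 95 + 68 = 163; q' = 879 − 2·95 = 689.
The subsidy expands output by 689 − 593 = 96 past the efficient level; on those units the gap between marginal cost and willingness to pay runs from 0 up to 68.
DWL = ½ × 68 × 96 = 3264.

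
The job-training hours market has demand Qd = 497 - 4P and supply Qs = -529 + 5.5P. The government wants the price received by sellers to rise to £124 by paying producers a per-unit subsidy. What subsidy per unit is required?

At a seller price of 124, quantity supplied is -529 + 5.5·124 = 153.
Buyers absorb 153 only when they pay Pb with 497 − 4·Pb = 153, i.e. Pb = 86.
s = Ps − Pb = 124 − 86 = 38.

Required subsidy s = £38 per unit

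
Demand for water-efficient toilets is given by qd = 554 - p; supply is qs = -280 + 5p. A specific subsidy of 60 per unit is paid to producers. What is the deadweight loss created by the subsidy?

Pre-subsidy: 554 - p = -280 + 5p gives p* = 139, q* = 415.
With the subsidy, sellers receive ps = pb + 60 for each unit, where pb is the price buyers pay.
Supply in terms of pb becomes qs = -280 + 5(pb + 60) = 20 + 5pb. Setting this equal to demand: 554 - pb = 20 + 5pb, so pb = 89.
Sellers receive ps = 89 + 60 = 149; q' = 554 − 1·89 = 465.
The subsidy expands output by 465 − 415 = 50 past the efficient level; on those units the gap between marginal cost and willingness to pay runs from 0 up to 60.
DWL = ½ × 60 × 50 = 1500.

Deadweight loss = 1500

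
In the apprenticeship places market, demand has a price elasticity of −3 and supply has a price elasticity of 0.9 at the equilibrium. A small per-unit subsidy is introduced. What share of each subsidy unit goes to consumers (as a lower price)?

Consumer share = 3/13

For a small subsidy around the equilibrium, the benefit split depends on the relative slopes, which at a point are proportional to the elasticities.
Buyer share = εs/(εs + |εd|) = 0.9/(0.9 + 3) = 3/13; seller share = |εd|/(εs + |εd|) = 10/13.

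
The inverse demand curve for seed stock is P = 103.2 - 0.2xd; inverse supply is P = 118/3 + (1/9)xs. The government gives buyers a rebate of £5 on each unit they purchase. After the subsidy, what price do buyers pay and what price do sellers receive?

Buyers pay 825/14; sellers receive 895/14

Pre-subsidy: 103.2 - 0.2x = 118/3 + (1/9)x gives x* = 1437/7 and P* = 435/7.
With the rebate, buyers effectively pay Pb = Ps − 5, where Ps is the price sellers receive.
On the curves, Pb = 103.2 - 0.2x and Ps = 118/3 + (1/9)x; the wedge Ps − Pb = 5 gives 118/3 + (1/9)x − (103.2 - 0.2x) = 5, so x' = 3099/14.
Then Pb = 103.2 − 0.2·(3099/14) = 825/14 and Ps = 118/3 + (1/9)·(3099/14) = 895/14.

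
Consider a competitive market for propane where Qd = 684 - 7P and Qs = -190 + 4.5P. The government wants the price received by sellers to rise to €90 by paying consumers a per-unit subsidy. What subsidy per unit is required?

At a seller price of 90, quantity supplied is -190 + 4.5·90 = 215.
Buyers absorb 215 only when they pay Pb with 684 − 7·Pb = 215, i.e. Pb = 67.
s = Ps − Pb = 90 − 67 = 23.

Required subsidy s = €23 per unit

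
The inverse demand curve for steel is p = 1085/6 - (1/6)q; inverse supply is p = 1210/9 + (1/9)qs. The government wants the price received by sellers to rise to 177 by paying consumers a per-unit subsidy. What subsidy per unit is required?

At a seller price of 177, quantity supplied is -1210 + 9·177 = 383.
Buyers absorb 383 only when they pay pb = 1085/6 − (1/6)·383 = 117.
s = ps − pb = 177 − 117 = 60.

Required subsidy s = 60 per unit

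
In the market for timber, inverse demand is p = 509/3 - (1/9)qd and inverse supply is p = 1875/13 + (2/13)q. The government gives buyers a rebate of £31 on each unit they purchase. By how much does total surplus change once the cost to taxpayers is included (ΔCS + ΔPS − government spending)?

Net change in total surplus = -£1813.5

Pre-subsidy: 509/3 - (1/9)q = 1875/13 + (2/13)q gives q* = 96 and p* = 159.
With the rebate, buyers effectively pay pb = ps − 31, where ps is the price sellers receive.
On the curves, pb = 509/3 - (1/9)q and ps = 1875/13 + (2/13)q; the wedge ps − pb = 31 gives 1875/13 + (2/13)q − (509/3 - (1/9)q) = 31, so q' = 213.
Then pb = 509/3 − (1/9)·213 = 146 and ps = 1875/13 + (2/13)·213 = 177.
ΔCS = ½(96 + 213)(159 − 146) = 2008.5; ΔPS = ½(96 + 213)(177 − 159) = 2781.
Government spending = 31 × 213 = 6603.
Net change = 2008.5 + 2781 − 6603 = -1813.5. The loss equals the DWL triangle ½·31·117.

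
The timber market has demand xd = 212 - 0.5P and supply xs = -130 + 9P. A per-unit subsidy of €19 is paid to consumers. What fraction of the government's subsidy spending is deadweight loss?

DWL / government spending = 9/406

Pre-subsidy: 212 - 0.5P = -130 + 9P gives P* = 36, x* = 194.
With the rebate, buyers effectively pay Pb = Ps − 19, where Ps is the price sellers receive.
Demand in terms of Ps becomes xd = 212 − 0.5(Ps − 19) = 221.5 - 0.5Ps. Setting this equal to supply: 221.5 - 0.5Ps = -130 + 9Ps, so Ps = 37.
Buyers pay Pb = 37 − 19 = 18; x' = -130 + 9·37 = 203.
ΔCS = ½(194 + 203)(36 − 18) = 3573; ΔPS = ½(194 + 203)(37 − 36) = 198.5.
Government spending = 19 × 203 = 3857.
DWL = ½ × 19 × (203 − 194) = 85.5; fraction = 85.5 / 3857 = 9/406.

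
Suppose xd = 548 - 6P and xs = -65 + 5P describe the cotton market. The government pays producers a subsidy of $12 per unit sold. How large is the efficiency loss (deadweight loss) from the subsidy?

Pre-subsidy: 548 - 6P = -65 + 5P gives P* = 613/11, x* = 2350/11.
With the subsidy, sellers receive Ps = Pb + 12 for each unit, where Pb is the price buyers pay.
Supply in terms of Pb becomes xs = -65 + 5(Pb + 12) = -5 + 5Pb. Setting this equal to demand: 548 - 6Pb = -5 + 5Pb, so Pb = 553/11.
Sellers receive Ps = 553/11 + 12 = 685/11; x' = 548 − 6·(553/11) = 2710/11.
The subsidy expands output by 2710/11 − 2350/11 = 360/11 past the efficient level; on those units the gap between marginal cost and willingness to pay runs from 0 up to 12.
DWL = ½ × 12 × 360/11 = 2160/11.

Deadweight loss = 2160/11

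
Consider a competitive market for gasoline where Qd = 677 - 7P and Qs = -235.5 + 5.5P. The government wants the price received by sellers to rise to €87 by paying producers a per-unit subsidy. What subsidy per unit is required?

At a seller price of 87, quantity supplied is -235.5 + 5.5·87 = 243.
Buyers absorb 243 only when they pay Pb with 677 − 7·Pb = 243, i.e. Pb = 62.
s = Ps − Pb = 87 − 62 = 25.

Required subsidy s = €25 per unit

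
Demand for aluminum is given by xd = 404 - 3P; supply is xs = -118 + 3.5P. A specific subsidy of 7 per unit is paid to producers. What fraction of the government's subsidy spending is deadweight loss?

Pre-subsidy: 404 - 3P = -118 + 3.5P gives P* = 1044/13, x* = 2120/13.
With the subsidy, sellers receive Ps = Pb + 7 for each unit, where Pb is the price buyers pay.
Supply in terms of Pb becomes xs = -118 + 3.5(Pb + 7) = -93.5 + 3.5Pb. Setting this equal to demand: 404 - 3Pb = -93.5 + 3.5Pb, so Pb = 995/13.
Sellers receive Ps = 995/13 + 7 = 1086/13; x' = 404 − 3·(995/13) = 2267/13.
ΔCS = ½(2120/13 + 2267/13)(1044/13 − 995/13) = 214963/338; ΔPS = ½(2120/13 + 2267/13)(1086/13 − 1044/13) = 92127/169.
Government spending = 7 × 2267/13 = 15869/13.
DWL = ½ × 7 × (2267/13 − 2120/13) = 1029/26; fraction = (1029/26) / (15869/13) = 147/4534.

DWL / government spending = 147/4534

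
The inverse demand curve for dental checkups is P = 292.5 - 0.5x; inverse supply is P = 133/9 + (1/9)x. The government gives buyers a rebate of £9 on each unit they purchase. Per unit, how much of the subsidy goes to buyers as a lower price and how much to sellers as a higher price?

Buyers gain 81/11 per unit; sellers gain 18/11 per unit

Pre-subsidy: 292.5 - 0.5x = 133/9 + (1/9)x gives x* = 4999/11 and P* = 718/11.
With the rebate, buyers effectively pay Pb = Ps − 9, where Ps is the price sellers receive.
On the curves, Pb = 292.5 - 0.5x and Ps = 133/9 + (1/9)x; the wedge Ps − Pb = 9 gives 133/9 + (1/9)x − (292.5 - 0.5x) = 9, so x' = 5161/11.
Then Pb = 292.5 − 0.5·(5161/11) = 637/11 and Ps = 133/9 + (1/9)·(5161/11) = 736/11.
Buyers' price falls by P* − Pb = 718/11 − 637/11 = 81/11; sellers' price rises by Ps − P* = 736/11 − 718/11 = 18/11.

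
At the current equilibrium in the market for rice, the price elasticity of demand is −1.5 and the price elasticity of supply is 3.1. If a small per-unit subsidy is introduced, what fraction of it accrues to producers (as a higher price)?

Producer share = 15/46

For a small subsidy around the equilibrium, the benefit split depends on the relative slopes, which at a point are proportional to the elasticities.
Buyer share = εs/(εs + |εd|) = 3.1/(3.1 + 1.5) = 31/46; seller share = |εd|/(εs + |εd|) = 15/46.
So producers capture 15/46 of the subsidy.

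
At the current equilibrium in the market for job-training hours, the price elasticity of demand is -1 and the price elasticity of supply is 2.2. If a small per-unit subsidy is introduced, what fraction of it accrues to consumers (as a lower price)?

Consumer share = 0.6875

For a small subsidy around the equilibrium, the benefit split depends on the relative slopes, which at a point are proportional to the elasticities.
Buyer share = εs/(εs + |εd|) = 2.2/(2.2 + 1) = 0.6875; seller share = |εd|/(εs + |εd|) = 0.3125.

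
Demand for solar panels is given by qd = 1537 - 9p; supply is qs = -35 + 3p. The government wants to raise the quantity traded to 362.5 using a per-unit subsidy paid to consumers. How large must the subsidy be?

At q = 362.5, invert demand for the buyer price: pb = (1537 − 362.5)/9 = 130.5; invert supply for the seller price: ps = (362.5 − (-35))/3 = 132.5.
The subsidy must fill the gap: s = ps − pb = 132.5 − 130.5 = 2.

Required subsidy s = 2 per unit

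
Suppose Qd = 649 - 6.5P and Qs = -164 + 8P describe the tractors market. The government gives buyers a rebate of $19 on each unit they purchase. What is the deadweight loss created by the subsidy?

Deadweight loss = 18772/29

Pre-subsidy: 649 - 6.5P = -164 + 8P gives P* = 1626/29, Q* = 8252/29.
With the rebate, buyers effectively pay Pb = Ps − 19, where Ps is the price sellers receive.
Demand in terms of Ps becomes Qd = 649 − 6.5(Ps − 19) = 772.5 - 6.5Ps. Setting this equal to supply: 772.5 - 6.5Ps = -164 + 8Ps, so Ps = 1873/29.
Buyers pay Pb = 1873/29 − 19 = 1322/29; Q' = -164 + 8·(1873/29) = 10228/29.
The subsidy expands output by 10228/29 − 8252/29 = 1976/29 past the efficient level; on those units the gap between marginal cost and willingness to pay runs from 0 up to 19.
DWL = ½ × 19 × 1976/29 = 18772/29.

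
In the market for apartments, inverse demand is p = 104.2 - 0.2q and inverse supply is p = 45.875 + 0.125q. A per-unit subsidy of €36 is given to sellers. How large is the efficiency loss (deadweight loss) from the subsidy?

Deadweight loss = 25920/13

Pre-subsidy: 104.2 - 0.2q = 45.875 + 0.125q gives q* = 2333/13 and p* = 888/13.
With the subsidy, sellers receive ps = pb + 36 for each unit, where pb is the price buyers pay.
On the curves, pb = 104.2 - 0.2q and ps = 45.875 + 0.125q; the wedge ps − pb = 36 gives 45.875 + 0.125q − (104.2 - 0.2q) = 36, so q' = 3773/13.
Then pb = 104.2 − 0.2·(3773/13) = 600/13 and ps = 45.875 + 0.125·(3773/13) = 1068/13.
The subsidy expands output by 3773/13 − 2333/13 = 1440/13 past the efficient level; on those units the gap between marginal cost and willingness to pay runs from 0 up to 36.
DWL = ½ × 36 × 1440/13 = 25920/13.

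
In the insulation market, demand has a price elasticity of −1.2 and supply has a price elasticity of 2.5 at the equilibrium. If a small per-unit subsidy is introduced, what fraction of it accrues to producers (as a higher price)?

For a small subsidy around the equilibrium, the benefit split depends on the relative slopes, which at a point are proportional to the elasticities.
Buyer share = εs/(εs + |εd|) = 2.5/(2.5 + 1.2) = 25/37; seller share = |εd|/(εs + |εd|) = 12/37.
So producers capture 12/37 of the subsidy.

Producer share = 12/37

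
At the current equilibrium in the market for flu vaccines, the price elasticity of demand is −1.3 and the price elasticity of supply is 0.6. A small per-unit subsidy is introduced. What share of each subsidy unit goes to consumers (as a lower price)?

For a small subsidy around the equilibrium, the benefit split depends on the relative slopes, which at a point are proportional to the elasticities.
Buyer share = εs/(εs + |εd|) = 0.6/(0.6 + 1.3) = 6/19; seller share = |εd|/(εs + |εd|) = 13/19.

Consumer share = 6/19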